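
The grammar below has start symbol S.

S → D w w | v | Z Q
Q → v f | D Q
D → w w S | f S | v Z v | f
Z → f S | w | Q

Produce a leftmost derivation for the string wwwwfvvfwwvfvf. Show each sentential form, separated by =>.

S => ZQ => QQ => DQQ => wwSQQ => wwDwwQQ => wwwwSwwQQ => wwwwZQwwQQ => wwwwfSQwwQQ => wwwwfvQwwQQ => wwwwfvvfwwQQ => wwwwfvvfwwvfQ => wwwwfvvfwwvfvf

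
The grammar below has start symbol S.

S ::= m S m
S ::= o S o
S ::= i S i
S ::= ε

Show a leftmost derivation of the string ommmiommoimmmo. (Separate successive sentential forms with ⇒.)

S ⇒ oSo ⇒ omSmo ⇒ ommSmmo ⇒ ommmSmmmo ⇒ ommmiSimmmo ⇒ ommmioSoimmmo ⇒ ommmiomSmoimmmo ⇒ ommmiommoimmmo

S ⇒ oSo   [S ::= o S o]
oSo ⇒ omSmo   [S ::= m S m]
omSmo ⇒ ommSmmo   [S ::= m S m]
ommSmmo ⇒ ommmSmmmo   [S ::= m S m]
ommmSmmmo ⇒ ommmiSimmmo   [S ::= i S i]
ommmiSimmmo ⇒ ommmioSoimmmo   [S ::= o S o]
ommmioSoimmmo ⇒ ommmiomSmoimmmo   [S ::= m S m]
ommmiomSmoimmmo ⇒ ommmiommoimmmo   [S ::= ε]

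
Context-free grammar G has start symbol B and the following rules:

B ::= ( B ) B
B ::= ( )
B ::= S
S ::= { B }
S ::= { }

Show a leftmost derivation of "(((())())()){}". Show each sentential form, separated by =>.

B => (B)B => ((B)B)B => (((B)B)B)B => (((())B)B)B => (((())())B)B => (((())())())B => (((())())())S => (((())())()){}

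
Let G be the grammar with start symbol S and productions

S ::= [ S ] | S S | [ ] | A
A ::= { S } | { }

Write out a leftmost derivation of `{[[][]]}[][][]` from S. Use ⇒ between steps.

S ⇒ SS ⇒ SSS ⇒ SSSS ⇒ ASSS ⇒ {S}SSS ⇒ {[S]}SSS ⇒ {[SS]}SSS ⇒ {[[]S]}SSS ⇒ {[[][]]}SSS ⇒ {[[][]]}[]SS ⇒ {[[][]]}[][]S ⇒ {[[][]]}[][][]

S ⇒ SS   [S ::= S S]
SS ⇒ SSS   [S ::= S S]
SSS ⇒ SSSS   [S ::= S S]
SSSS ⇒ ASSS   [S ::= A]
ASSS ⇒ {S}SSS   [A ::= { S }]
{S}SSS ⇒ {[S]}SSS   [S ::= [ S ]]
{[S]}SSS ⇒ {[SS]}SSS   [S ::= S S]
{[SS]}SSS ⇒ {[[]S]}SSS   [S ::= [ ]]
{[[]S]}SSS ⇒ {[[][]]}SSS   [S ::= [ ]]
{[[][]]}SSS ⇒ {[[][]]}[]SS   [S ::= [ ]]
{[[][]]}[]SS ⇒ {[[][]]}[][]S   [S ::= [ ]]
{[[][]]}[][]S ⇒ {[[][]]}[][][]   [S ::= [ ]]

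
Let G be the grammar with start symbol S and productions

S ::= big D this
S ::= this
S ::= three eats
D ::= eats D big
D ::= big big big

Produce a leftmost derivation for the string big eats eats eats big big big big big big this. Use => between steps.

S => big D this   [S ::= big D this]
big D this => big eats D big this   [D ::= eats D big]
big eats D big this => big eats eats D big big this   [D ::= eats D big]
big eats eats D big big this => big eats eats eats D big big big this   [D ::= eats D big]
big eats eats eats D big big big this => big eats eats eats big big big big big big this   [D ::= big big big]

S => big D this => big eats D big this => big eats eats D big big this => big eats eats eats D big big big this => big eats eats eats big big big big big big this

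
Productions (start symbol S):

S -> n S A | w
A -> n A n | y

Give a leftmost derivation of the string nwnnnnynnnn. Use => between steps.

S => nSA   [S -> n S A]
nSA => nwA   [S -> w]
nwA => nwnAn   [A -> n A n]
nwnAn => nwnnAnn   [A -> n A n]
nwnnAnn => nwnnnAnnn   [A -> n A n]
nwnnnAnnn => nwnnnnAnnnn   [A -> n A n]
nwnnnnAnnnn => nwnnnnynnnn   [A -> y]

S => nSA => nwA => nwnAn => nwnnAnn => nwnnnAnnn => nwnnnnAnnnn => nwnnnnynnnn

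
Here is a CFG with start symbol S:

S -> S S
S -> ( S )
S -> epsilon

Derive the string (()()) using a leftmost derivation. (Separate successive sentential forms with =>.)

S=>(S)=>(SS)=>((S)S)=>(()S)=>(()SS)=>(()(S)S)=>(()()S)=>(()())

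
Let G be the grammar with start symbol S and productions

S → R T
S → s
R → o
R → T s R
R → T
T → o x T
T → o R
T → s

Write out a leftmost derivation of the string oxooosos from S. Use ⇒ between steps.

S ⇒ RT   [S → R T]
RT ⇒ TsRT   [R → T s R]
TsRT ⇒ oxTsRT   [T → o x T]
oxTsRT ⇒ oxoRsRT   [T → o R]
oxoRsRT ⇒ oxoTsRT   [R → T]
oxoTsRT ⇒ oxooRsRT   [T → o R]
oxooRsRT ⇒ oxooosRT   [R → o]
oxooosRT ⇒ oxooosoT   [R → o]
oxooosoT ⇒ oxooosos   [T → s]

S ⇒ RT ⇒ TsRT ⇒ oxTsRT ⇒ oxoRsRT ⇒ oxoTsRT ⇒ oxooRsRT ⇒ oxooosRT ⇒ oxooosoT ⇒ oxooosos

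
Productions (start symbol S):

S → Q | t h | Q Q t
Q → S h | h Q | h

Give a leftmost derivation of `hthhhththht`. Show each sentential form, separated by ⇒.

S ⇒ QQt   [S → Q Q t]
QQt ⇒ ShQt   [Q → S h]
ShQt ⇒ QQthQt   [S → Q Q t]
QQthQt ⇒ hQthQt   [Q → h]
hQthQt ⇒ hShthQt   [Q → S h]
hShthQt ⇒ hQQththQt   [S → Q Q t]
hQQththQt ⇒ hShQththQt   [Q → S h]
hShQththQt ⇒ hthhQththQt   [S → t h]
hthhQththQt ⇒ hthhhththQt   [Q → h]
hthhhththQt ⇒ hthhhththht   [Q → h]

S ⇒ QQt ⇒ ShQt ⇒ QQthQt ⇒ hQthQt ⇒ hShthQt ⇒ hQQththQt ⇒ hShQththQt ⇒ hthhQththQt ⇒ hthhhththQt ⇒ hthhhththht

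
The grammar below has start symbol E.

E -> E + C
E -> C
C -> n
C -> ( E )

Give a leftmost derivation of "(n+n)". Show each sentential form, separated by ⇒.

E ⇒ C   [E -> C]
C ⇒ (E)   [C -> ( E )]
(E) ⇒ (E+C)   [E -> E + C]
(E+C) ⇒ (C+C)   [E -> C]
(C+C) ⇒ (n+C)   [C -> n]
(n+C) ⇒ (n+n)   [C -> n]

E⇒C⇒(E)⇒(E+C)⇒(C+C)⇒(n+C)⇒(n+n)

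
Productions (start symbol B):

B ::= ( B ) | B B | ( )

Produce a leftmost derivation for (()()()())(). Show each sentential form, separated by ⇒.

B⇒BB⇒(B)B⇒(BB)B⇒(BBB)B⇒(()BB)B⇒(()BBB)B⇒(()()BB)B⇒(()()()B)B⇒(()()()())B⇒(()()()())()

B ⇒ BB   [B ::= B B]
BB ⇒ (B)B   [B ::= ( B )]
(B)B ⇒ (BB)B   [B ::= B B]
(BB)B ⇒ (BBB)B   [B ::= B B]
(BBB)B ⇒ (()BB)B   [B ::= ( )]
(()BB)B ⇒ (()BBB)B   [B ::= B B]
(()BBB)B ⇒ (()()BB)B   [B ::= ( )]
(()()BB)B ⇒ (()()()B)B   [B ::= ( )]
(()()()B)B ⇒ (()()()())B   [B ::= ( )]
(()()()())B ⇒ (()()()())()   [B ::= ( )]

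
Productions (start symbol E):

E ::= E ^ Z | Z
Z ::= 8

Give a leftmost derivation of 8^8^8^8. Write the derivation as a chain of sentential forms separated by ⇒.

E ⇒ E^Z   [E ::= E ^ Z]
E^Z ⇒ E^Z^Z   [E ::= E ^ Z]
E^Z^Z ⇒ E^Z^Z^Z   [E ::= E ^ Z]
E^Z^Z^Z ⇒ Z^Z^Z^Z   [E ::= Z]
Z^Z^Z^Z ⇒ 8^Z^Z^Z   [Z ::= 8]
8^Z^Z^Z ⇒ 8^8^Z^Z   [Z ::= 8]
8^8^Z^Z ⇒ 8^8^8^Z   [Z ::= 8]
8^8^8^Z ⇒ 8^8^8^8   [Z ::= 8]

E⇒E^Z⇒E^Z^Z⇒E^Z^Z^Z⇒Z^Z^Z^Z⇒8^Z^Z^Z⇒8^8^Z^Z⇒8^8^8^Z⇒8^8^8^8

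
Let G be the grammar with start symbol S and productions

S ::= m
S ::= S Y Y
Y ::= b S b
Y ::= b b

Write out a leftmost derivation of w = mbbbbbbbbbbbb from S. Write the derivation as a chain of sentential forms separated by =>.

S => SYY   [S ::= S Y Y]
SYY => SYYYY   [S ::= S Y Y]
SYYYY => SYYYYYY   [S ::= S Y Y]
SYYYYYY => mYYYYYY   [S ::= m]
mYYYYYY => mbbYYYYY   [Y ::= b b]
mbbYYYYY => mbbbbYYYY   [Y ::= b b]
mbbbbYYYY => mbbbbbbYYY   [Y ::= b b]
mbbbbbbYYY => mbbbbbbbbYY   [Y ::= b b]
mbbbbbbbbYY => mbbbbbbbbbbY   [Y ::= b b]
mbbbbbbbbbbY => mbbbbbbbbbbbb   [Y ::= b b]

S => SYY => SYYYY => SYYYYYY => mYYYYYY => mbbYYYYY => mbbbbYYYY => mbbbbbbYYY => mbbbbbbbbYY => mbbbbbbbbbbY => mbbbbbbbbbbbb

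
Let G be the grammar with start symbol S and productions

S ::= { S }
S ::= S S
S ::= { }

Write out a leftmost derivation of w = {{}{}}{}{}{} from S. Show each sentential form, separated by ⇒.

S ⇒ SS   [S ::= S S]
SS ⇒ SSS   [S ::= S S]
SSS ⇒ SSSS   [S ::= S S]
SSSS ⇒ {S}SSS   [S ::= { S }]
{S}SSS ⇒ {SS}SSS   [S ::= S S]
{SS}SSS ⇒ {{}S}SSS   [S ::= { }]
{{}S}SSS ⇒ {{}{}}SSS   [S ::= { }]
{{}{}}SSS ⇒ {{}{}}{}SS   [S ::= { }]
{{}{}}{}SS ⇒ {{}{}}{}{}S   [S ::= { }]
{{}{}}{}{}S ⇒ {{}{}}{}{}{}   [S ::= { }]

S ⇒ SS ⇒ SSS ⇒ SSSS ⇒ {S}SSS ⇒ {SS}SSS ⇒ {{}S}SSS ⇒ {{}{}}SSS ⇒ {{}{}}{}SS ⇒ {{}{}}{}{}S ⇒ {{}{}}{}{}{}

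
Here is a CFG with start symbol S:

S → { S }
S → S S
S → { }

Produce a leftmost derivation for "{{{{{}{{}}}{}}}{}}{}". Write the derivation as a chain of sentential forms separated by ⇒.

S⇒SS⇒{S}S⇒{SS}S⇒{{S}S}S⇒{{{S}}S}S⇒{{{SS}}S}S⇒{{{{S}S}}S}S⇒{{{{SS}S}}S}S⇒{{{{{}S}S}}S}S⇒{{{{{}{S}}S}}S}S⇒{{{{{}{{}}}S}}S}S⇒{{{{{}{{}}}{}}}S}S⇒{{{{{}{{}}}{}}}{}}S⇒{{{{{}{{}}}{}}}{}}{}

S ⇒ SS   [S → S S]
SS ⇒ {S}S   [S → { S }]
{S}S ⇒ {SS}S   [S → S S]
{SS}S ⇒ {{S}S}S   [S → { S }]
{{S}S}S ⇒ {{{S}}S}S   [S → { S }]
{{{S}}S}S ⇒ {{{SS}}S}S   [S → S S]
{{{SS}}S}S ⇒ {{{{S}S}}S}S   [S → { S }]
{{{{S}S}}S}S ⇒ {{{{SS}S}}S}S   [S → S S]
{{{{SS}S}}S}S ⇒ {{{{{}S}S}}S}S   [S → { }]
{{{{{}S}S}}S}S ⇒ {{{{{}{S}}S}}S}S   [S → { S }]
{{{{{}{S}}S}}S}S ⇒ {{{{{}{{}}}S}}S}S   [S → { }]
{{{{{}{{}}}S}}S}S ⇒ {{{{{}{{}}}{}}}S}S   [S → { }]
{{{{{}{{}}}{}}}S}S ⇒ {{{{{}{{}}}{}}}{}}S   [S → { }]
{{{{{}{{}}}{}}}{}}S ⇒ {{{{{}{{}}}{}}}{}}{}   [S → { }]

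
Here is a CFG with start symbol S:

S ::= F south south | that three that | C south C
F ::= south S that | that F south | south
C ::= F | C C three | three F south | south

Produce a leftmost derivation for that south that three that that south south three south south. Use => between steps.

S => C south C => F south C => that F south south C => that south S that south south C => that south that three that that south south C => that south that three that that south south three F south => that south that three that that south south three south south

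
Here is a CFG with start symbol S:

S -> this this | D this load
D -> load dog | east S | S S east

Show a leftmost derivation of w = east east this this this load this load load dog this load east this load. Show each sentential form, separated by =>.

S => D this load   [S -> D this load]
D this load => S S east this load   [D -> S S east]
S S east this load => D this load S east this load   [S -> D this load]
D this load S east this load => east S this load S east this load   [D -> east S]
east S this load S east this load => east D this load this load S east this load   [S -> D this load]
east D this load this load S east this load => east east S this load this load S east this load   [D -> east S]
east east S this load this load S east this load => east east this this this load this load S east this load   [S -> this this]
east east this this this load this load S east this load => east east this this this load this load D this load east this load   [S -> D this load]
east east this this this load this load D this load east this load => east east this this this load this load load dog this load east this load   [D -> load dog]

S => D this load => S S east this load => D this load S east this load => east S this load S east this load => east D this load this load S east this load => east east S this load this load S east this load => east east this this this load this load S east this load => east east this this this load this load D this load east this load => east east this this this load this load load dog this load east this load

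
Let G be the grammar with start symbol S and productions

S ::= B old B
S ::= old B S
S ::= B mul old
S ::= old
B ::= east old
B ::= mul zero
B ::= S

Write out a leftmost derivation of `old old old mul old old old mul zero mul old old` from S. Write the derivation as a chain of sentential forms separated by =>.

S => old B S   [S ::= old B S]
old B S => old S S   [B ::= S]
old S S => old old B S S   [S ::= old B S]
old old B S S => old old S S S   [B ::= S]
old old S S S => old old B old B S S   [S ::= B old B]
old old B old B S S => old old S old B S S   [B ::= S]
old old S old B S S => old old B mul old old B S S   [S ::= B mul old]
old old B mul old old B S S => old old S mul old old B S S   [B ::= S]
old old S mul old old B S S => old old old mul old old B S S   [S ::= old]
old old old mul old old B S S => old old old mul old old S S S   [B ::= S]
old old old mul old old S S S => old old old mul old old old S S   [S ::= old]
old old old mul old old old S S => old old old mul old old old B mul old S   [S ::= B mul old]
old old old mul old old old B mul old S => old old old mul old old old mul zero mul old S   [B ::= mul zero]
old old old mul old old old mul zero mul old S => old old old mul old old old mul zero mul old old   [S ::= old]

S => old B S => old S S => old old B S S => old old S S S => old old B old B S S => old old S old B S S => old old B mul old old B S S => old old S mul old old B S S => old old old mul old old B S S => old old old mul old old S S S => old old old mul old old old S S => old old old mul old old old B mul old S => old old old mul old old old mul zero mul old S => old old old mul old old old mul zero mul old old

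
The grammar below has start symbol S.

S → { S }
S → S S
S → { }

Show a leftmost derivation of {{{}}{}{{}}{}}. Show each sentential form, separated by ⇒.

S ⇒ {S} ⇒ {SS} ⇒ {SSS} ⇒ {SSSS} ⇒ {{S}SSS} ⇒ {{{}}SSS} ⇒ {{{}}{}SS} ⇒ {{{}}{}{S}S} ⇒ {{{}}{}{{}}S} ⇒ {{{}}{}{{}}{}}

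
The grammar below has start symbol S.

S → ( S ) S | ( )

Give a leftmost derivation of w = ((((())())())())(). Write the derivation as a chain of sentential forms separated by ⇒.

S ⇒ (S)S   [S → ( S ) S]
(S)S ⇒ ((S)S)S   [S → ( S ) S]
((S)S)S ⇒ (((S)S)S)S   [S → ( S ) S]
(((S)S)S)S ⇒ ((((S)S)S)S)S   [S → ( S ) S]
((((S)S)S)S)S ⇒ ((((())S)S)S)S   [S → ( )]
((((())S)S)S)S ⇒ ((((())())S)S)S   [S → ( )]
((((())())S)S)S ⇒ ((((())())())S)S   [S → ( )]
((((())())())S)S ⇒ ((((())())())())S   [S → ( )]
((((())())())())S ⇒ ((((())())())())()   [S → ( )]

S ⇒ (S)S ⇒ ((S)S)S ⇒ (((S)S)S)S ⇒ ((((S)S)S)S)S ⇒ ((((())S)S)S)S ⇒ ((((())())S)S)S ⇒ ((((())())())S)S ⇒ ((((())())())())S ⇒ ((((())())())())()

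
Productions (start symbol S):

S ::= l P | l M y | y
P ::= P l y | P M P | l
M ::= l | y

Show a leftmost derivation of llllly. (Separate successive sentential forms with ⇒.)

S ⇒ lP   [S ::= l P]
lP ⇒ lPly   [P ::= P l y]
lPly ⇒ lPMPly   [P ::= P M P]
lPMPly ⇒ llMPly   [P ::= l]
llMPly ⇒ lllPly   [M ::= l]
lllPly ⇒ llllly   [P ::= l]

S ⇒ lP ⇒ lPly ⇒ lPMPly ⇒ llMPly ⇒ lllPly ⇒ llllly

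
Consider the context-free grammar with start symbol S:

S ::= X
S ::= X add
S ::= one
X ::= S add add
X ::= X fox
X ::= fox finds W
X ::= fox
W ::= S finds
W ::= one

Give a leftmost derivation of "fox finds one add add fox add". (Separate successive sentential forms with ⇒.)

S ⇒ X add ⇒ X fox add ⇒ S add add fox add ⇒ X add add fox add ⇒ fox finds W add add fox add ⇒ fox finds one add add fox add

S ⇒ X add   [S ::= X add]
X add ⇒ X fox add   [X ::= X fox]
X fox add ⇒ S add add fox add   [X ::= S add add]
S add add fox add ⇒ X add add fox add   [S ::= X]
X add add fox add ⇒ fox finds W add add fox add   [X ::= fox finds W]
fox finds W add add fox add ⇒ fox finds one add add fox add   [W ::= one]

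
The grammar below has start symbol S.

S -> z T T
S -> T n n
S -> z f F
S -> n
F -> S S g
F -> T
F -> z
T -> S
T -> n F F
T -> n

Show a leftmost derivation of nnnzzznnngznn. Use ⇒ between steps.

S ⇒ Tnn ⇒ nFFnn ⇒ nSSgFnn ⇒ nTnnSgFnn ⇒ nnFFnnSgFnn ⇒ nnTFnnSgFnn ⇒ nnnFFFnnSgFnn ⇒ nnnzFFnnSgFnn ⇒ nnnzzFnnSgFnn ⇒ nnnzzznnSgFnn ⇒ nnnzzznnngFnn ⇒ nnnzzznnngznn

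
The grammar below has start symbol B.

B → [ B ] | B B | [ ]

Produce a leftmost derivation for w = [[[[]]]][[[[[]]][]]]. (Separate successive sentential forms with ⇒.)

B ⇒ BB   [B → B B]
BB ⇒ [B]B   [B → [ B ]]
[B]B ⇒ [[B]]B   [B → [ B ]]
[[B]]B ⇒ [[[B]]]B   [B → [ B ]]
[[[B]]]B ⇒ [[[[]]]]B   [B → [ ]]
[[[[]]]]B ⇒ [[[[]]]][B]   [B → [ B ]]
[[[[]]]][B] ⇒ [[[[]]]][[B]]   [B → [ B ]]
[[[[]]]][[B]] ⇒ [[[[]]]][[BB]]   [B → B B]
[[[[]]]][[BB]] ⇒ [[[[]]]][[[B]B]]   [B → [ B ]]
[[[[]]]][[[B]B]] ⇒ [[[[]]]][[[[B]]B]]   [B → [ B ]]
[[[[]]]][[[[B]]B]] ⇒ [[[[]]]][[[[[]]]B]]   [B → [ ]]
[[[[]]]][[[[[]]]B]] ⇒ [[[[]]]][[[[[]]][]]]   [B → [ ]]

B⇒BB⇒[B]B⇒[[B]]B⇒[[[B]]]B⇒[[[[]]]]B⇒[[[[]]]][B]⇒[[[[]]]][[B]]⇒[[[[]]]][[BB]]⇒[[[[]]]][[[B]B]]⇒[[[[]]]][[[[B]]B]]⇒[[[[]]]][[[[[]]]B]]⇒[[[[]]]][[[[[]]][]]]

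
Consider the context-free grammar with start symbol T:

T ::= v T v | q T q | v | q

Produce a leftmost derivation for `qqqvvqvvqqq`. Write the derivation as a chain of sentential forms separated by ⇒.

T⇒qTq⇒qqTqq⇒qqqTqqq⇒qqqvTvqqq⇒qqqvvTvvqqq⇒qqqvvqvvqqq

T ⇒ qTq   [T ::= q T q]
qTq ⇒ qqTqq   [T ::= q T q]
qqTqq ⇒ qqqTqqq   [T ::= q T q]
qqqTqqq ⇒ qqqvTvqqq   [T ::= v T v]
qqqvTvqqq ⇒ qqqvvTvvqqq   [T ::= v T v]
qqqvvTvvqqq ⇒ qqqvvqvvqqq   [T ::= q]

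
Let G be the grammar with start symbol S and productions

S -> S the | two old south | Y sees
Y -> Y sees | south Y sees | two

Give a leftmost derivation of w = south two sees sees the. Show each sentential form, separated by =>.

S => S the   [S -> S the]
S the => Y sees the   [S -> Y sees]
Y sees the => south Y sees sees the   [Y -> south Y sees]
south Y sees sees the => south two sees sees the   [Y -> two]

S => S the => Y sees the => south Y sees sees the => south two sees sees the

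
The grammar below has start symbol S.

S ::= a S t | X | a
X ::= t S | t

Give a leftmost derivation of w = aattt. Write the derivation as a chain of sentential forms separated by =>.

S => aSt   [S ::= a S t]
aSt => aaStt   [S ::= a S t]
aaStt => aaXtt   [S ::= X]
aaXtt => aattt   [X ::= t]

S => aSt => aaStt => aaXtt => aattt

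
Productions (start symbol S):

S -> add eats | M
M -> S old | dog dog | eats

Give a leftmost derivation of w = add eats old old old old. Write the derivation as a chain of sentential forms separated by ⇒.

S ⇒ M ⇒ S old ⇒ M old ⇒ S old old ⇒ M old old ⇒ S old old old ⇒ M old old old ⇒ S old old old old ⇒ add eats old old old old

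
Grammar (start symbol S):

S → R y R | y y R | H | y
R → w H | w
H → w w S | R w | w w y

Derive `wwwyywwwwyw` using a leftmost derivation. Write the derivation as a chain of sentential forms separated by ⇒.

S ⇒ RyR   [S → R y R]
RyR ⇒ wHyR   [R → w H]
wHyR ⇒ wwwyyR   [H → w w y]
wwwyyR ⇒ wwwyywH   [R → w H]
wwwyywH ⇒ wwwyywRw   [H → R w]
wwwyywRw ⇒ wwwyywwHw   [R → w H]
wwwyywwHw ⇒ wwwyywwwwyw   [H → w w y]

S ⇒ RyR ⇒ wHyR ⇒ wwwyyR ⇒ wwwyywH ⇒ wwwyywRw ⇒ wwwyywwHw ⇒ wwwyywwwwyw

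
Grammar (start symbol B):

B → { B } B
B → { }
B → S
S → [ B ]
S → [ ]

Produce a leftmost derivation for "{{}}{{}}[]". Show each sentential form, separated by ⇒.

B ⇒ {B}B   [B → { B } B]
{B}B ⇒ {{}}B   [B → { }]
{{}}B ⇒ {{}}{B}B   [B → { B } B]
{{}}{B}B ⇒ {{}}{{}}B   [B → { }]
{{}}{{}}B ⇒ {{}}{{}}S   [B → S]
{{}}{{}}S ⇒ {{}}{{}}[]   [S → [ ]]

B ⇒ {B}B ⇒ {{}}B ⇒ {{}}{B}B ⇒ {{}}{{}}B ⇒ {{}}{{}}S ⇒ {{}}{{}}[]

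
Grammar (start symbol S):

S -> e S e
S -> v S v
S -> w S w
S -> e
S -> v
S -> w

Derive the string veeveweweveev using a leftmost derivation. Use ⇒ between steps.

S ⇒ vSv ⇒ veSev ⇒ veeSeev ⇒ veevSveev ⇒ veeveSeveev ⇒ veevewSweveev ⇒ veeveweweveev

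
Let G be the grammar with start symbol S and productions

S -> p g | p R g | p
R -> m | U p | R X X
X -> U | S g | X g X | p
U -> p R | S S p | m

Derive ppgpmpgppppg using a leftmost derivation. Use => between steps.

S => pRg => pRXXg => pUpXXg => pSSppXXg => ppgSppXXg => ppgpRgppXXg => ppgpUpgppXXg => ppgpmpgppXXg => ppgpmpgpppXg => ppgpmpgppppg

S => pRg   [S -> p R g]
pRg => pRXXg   [R -> R X X]
pRXXg => pUpXXg   [R -> U p]
pUpXXg => pSSppXXg   [U -> S S p]
pSSppXXg => ppgSppXXg   [S -> p g]
ppgSppXXg => ppgpRgppXXg   [S -> p R g]
ppgpRgppXXg => ppgpUpgppXXg   [R -> U p]
ppgpUpgppXXg => ppgpmpgppXXg   [U -> m]
ppgpmpgppXXg => ppgpmpgpppXg   [X -> p]
ppgpmpgpppXg => ppgpmpgppppg   [X -> p]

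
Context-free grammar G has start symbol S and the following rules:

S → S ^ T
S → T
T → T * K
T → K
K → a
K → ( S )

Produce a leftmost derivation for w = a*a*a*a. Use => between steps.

S => T => T*K => T*K*K => T*K*K*K => K*K*K*K => a*K*K*K => a*a*K*K => a*a*a*K => a*a*a*a

S => T   [S → T]
T => T*K   [T → T * K]
T*K => T*K*K   [T → T * K]
T*K*K => T*K*K*K   [T → T * K]
T*K*K*K => K*K*K*K   [T → K]
K*K*K*K => a*K*K*K   [K → a]
a*K*K*K => a*a*K*K   [K → a]
a*a*K*K => a*a*a*K   [K → a]
a*a*a*K => a*a*a*a   [K → a]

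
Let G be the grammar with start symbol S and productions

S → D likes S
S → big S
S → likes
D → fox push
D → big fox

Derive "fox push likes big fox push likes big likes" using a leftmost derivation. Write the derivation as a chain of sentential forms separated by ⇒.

S ⇒ D likes S ⇒ fox push likes S ⇒ fox push likes big S ⇒ fox push likes big D likes S ⇒ fox push likes big fox push likes S ⇒ fox push likes big fox push likes big S ⇒ fox push likes big fox push likes big likes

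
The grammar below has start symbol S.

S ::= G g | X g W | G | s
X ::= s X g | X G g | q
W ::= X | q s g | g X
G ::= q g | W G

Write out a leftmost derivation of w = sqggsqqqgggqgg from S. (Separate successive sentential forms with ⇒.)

S ⇒ XgW ⇒ sXggW ⇒ sqggW ⇒ sqggX ⇒ sqggXGg ⇒ sqggsXgGg ⇒ sqggsXGggGg ⇒ sqggsqGggGg ⇒ sqggsqWGggGg ⇒ sqggsqXGggGg ⇒ sqggsqqGggGg ⇒ sqggsqqqgggGg ⇒ sqggsqqqgggqgg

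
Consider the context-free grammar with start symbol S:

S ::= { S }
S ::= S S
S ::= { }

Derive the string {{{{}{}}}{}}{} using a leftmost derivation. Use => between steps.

S => SS => {S}S => {SS}S => {{S}S}S => {{{S}}S}S => {{{SS}}S}S => {{{{}S}}S}S => {{{{}{}}}S}S => {{{{}{}}}{}}S => {{{{}{}}}{}}{}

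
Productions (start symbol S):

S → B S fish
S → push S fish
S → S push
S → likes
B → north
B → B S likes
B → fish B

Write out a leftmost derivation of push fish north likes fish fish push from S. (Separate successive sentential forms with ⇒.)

S ⇒ S push   [S → S push]
S push ⇒ push S fish push   [S → push S fish]
push S fish push ⇒ push B S fish fish push   [S → B S fish]
push B S fish fish push ⇒ push fish B S fish fish push   [B → fish B]
push fish B S fish fish push ⇒ push fish north S fish fish push   [B → north]
push fish north S fish fish push ⇒ push fish north likes fish fish push   [S → likes]

S ⇒ S push ⇒ push S fish push ⇒ push B S fish fish push ⇒ push fish B S fish fish push ⇒ push fish north S fish fish push ⇒ push fish north likes fish fish push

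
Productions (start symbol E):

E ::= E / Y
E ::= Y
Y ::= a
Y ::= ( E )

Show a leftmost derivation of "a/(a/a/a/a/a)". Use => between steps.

E => E/Y   [E ::= E / Y]
E/Y => Y/Y   [E ::= Y]
Y/Y => a/Y   [Y ::= a]
a/Y => a/(E)   [Y ::= ( E )]
a/(E) => a/(E/Y)   [E ::= E / Y]
a/(E/Y) => a/(E/Y/Y)   [E ::= E / Y]
a/(E/Y/Y) => a/(E/Y/Y/Y)   [E ::= E / Y]
a/(E/Y/Y/Y) => a/(E/Y/Y/Y/Y)   [E ::= E / Y]
a/(E/Y/Y/Y/Y) => a/(Y/Y/Y/Y/Y)   [E ::= Y]
a/(Y/Y/Y/Y/Y) => a/(a/Y/Y/Y/Y)   [Y ::= a]
a/(a/Y/Y/Y/Y) => a/(a/a/Y/Y/Y)   [Y ::= a]
a/(a/a/Y/Y/Y) => a/(a/a/a/Y/Y)   [Y ::= a]
a/(a/a/a/Y/Y) => a/(a/a/a/a/Y)   [Y ::= a]
a/(a/a/a/a/Y) => a/(a/a/a/a/a)   [Y ::= a]

E => E/Y => Y/Y => a/Y => a/(E) => a/(E/Y) => a/(E/Y/Y) => a/(E/Y/Y/Y) => a/(E/Y/Y/Y/Y) => a/(Y/Y/Y/Y/Y) => a/(a/Y/Y/Y/Y) => a/(a/a/Y/Y/Y) => a/(a/a/a/Y/Y) => a/(a/a/a/a/Y) => a/(a/a/a/a/a)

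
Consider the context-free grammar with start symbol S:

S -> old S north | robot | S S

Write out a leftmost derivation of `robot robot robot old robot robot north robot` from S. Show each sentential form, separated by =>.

S => S S => S S S => robot S S => robot robot S => robot robot S S => robot robot robot S => robot robot robot S S => robot robot robot old S north S => robot robot robot old S S north S => robot robot robot old robot S north S => robot robot robot old robot robot north S => robot robot robot old robot robot north robot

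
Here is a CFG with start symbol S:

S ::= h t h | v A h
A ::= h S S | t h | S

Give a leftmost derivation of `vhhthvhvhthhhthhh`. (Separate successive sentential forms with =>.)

S => vAh => vhSSh => vhhthSh => vhhthvAhh => vhhthvhSShh => vhhthvhvAhShh => vhhthvhvShShh => vhhthvhvhthhShh => vhhthvhvhthhhthhh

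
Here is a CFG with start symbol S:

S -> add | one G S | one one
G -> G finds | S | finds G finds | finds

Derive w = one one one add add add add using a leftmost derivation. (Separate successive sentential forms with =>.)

S => one G S => one S S => one one G S S => one one S S S => one one one G S S S => one one one S S S S => one one one add S S S => one one one add add S S => one one one add add add S => one one one add add add add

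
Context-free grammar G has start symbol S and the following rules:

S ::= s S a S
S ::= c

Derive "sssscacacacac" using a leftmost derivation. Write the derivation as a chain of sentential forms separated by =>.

S => sSaS => ssSaSaS => sssSaSaSaS => ssssSaSaSaSaS => sssscaSaSaSaS => sssscacaSaSaS => sssscacacaSaS => sssscacacacaS => sssscacacacac

S => sSaS   [S ::= s S a S]
sSaS => ssSaSaS   [S ::= s S a S]
ssSaSaS => sssSaSaSaS   [S ::= s S a S]
sssSaSaSaS => ssssSaSaSaSaS   [S ::= s S a S]
ssssSaSaSaSaS => sssscaSaSaSaS   [S ::= c]
sssscaSaSaSaS => sssscacaSaSaS   [S ::= c]
sssscacaSaSaS => sssscacacaSaS   [S ::= c]
sssscacacaSaS => sssscacacacaS   [S ::= c]
sssscacacacaS => sssscacacacac   [S ::= c]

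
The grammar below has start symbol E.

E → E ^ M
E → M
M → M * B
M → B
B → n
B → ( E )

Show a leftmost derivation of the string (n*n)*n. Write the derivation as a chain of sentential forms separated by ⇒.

E ⇒ M   [E → M]
M ⇒ M*B   [M → M * B]
M*B ⇒ B*B   [M → B]
B*B ⇒ (E)*B   [B → ( E )]
(E)*B ⇒ (M)*B   [E → M]
(M)*B ⇒ (M*B)*B   [M → M * B]
(M*B)*B ⇒ (B*B)*B   [M → B]
(B*B)*B ⇒ (n*B)*B   [B → n]
(n*B)*B ⇒ (n*n)*B   [B → n]
(n*n)*B ⇒ (n*n)*n   [B → n]

E⇒M⇒M*B⇒B*B⇒(E)*B⇒(M)*B⇒(M*B)*B⇒(B*B)*B⇒(n*B)*B⇒(n*n)*B⇒(n*n)*n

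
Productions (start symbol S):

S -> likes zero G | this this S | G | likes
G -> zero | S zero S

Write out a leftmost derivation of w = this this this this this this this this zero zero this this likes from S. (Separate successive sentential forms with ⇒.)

S ⇒ this this S ⇒ this this G ⇒ this this S zero S ⇒ this this this this S zero S ⇒ this this this this this this S zero S ⇒ this this this this this this this this S zero S ⇒ this this this this this this this this G zero S ⇒ this this this this this this this this zero zero S ⇒ this this this this this this this this zero zero this this S ⇒ this this this this this this this this zero zero this this likes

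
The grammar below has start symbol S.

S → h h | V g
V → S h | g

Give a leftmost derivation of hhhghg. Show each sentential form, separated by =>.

S => Vg => Shg => Vghg => Shghg => hhhghg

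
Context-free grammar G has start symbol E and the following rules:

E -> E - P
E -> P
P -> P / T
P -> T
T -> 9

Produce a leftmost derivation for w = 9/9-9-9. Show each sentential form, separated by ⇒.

E ⇒ E-P   [E -> E - P]
E-P ⇒ E-P-P   [E -> E - P]
E-P-P ⇒ P-P-P   [E -> P]
P-P-P ⇒ P/T-P-P   [P -> P / T]
P/T-P-P ⇒ T/T-P-P   [P -> T]
T/T-P-P ⇒ 9/T-P-P   [T -> 9]
9/T-P-P ⇒ 9/9-P-P   [T -> 9]
9/9-P-P ⇒ 9/9-T-P   [P -> T]
9/9-T-P ⇒ 9/9-9-P   [T -> 9]
9/9-9-P ⇒ 9/9-9-T   [P -> T]
9/9-9-T ⇒ 9/9-9-9   [T -> 9]

E⇒E-P⇒E-P-P⇒P-P-P⇒P/T-P-P⇒T/T-P-P⇒9/T-P-P⇒9/9-P-P⇒9/9-T-P⇒9/9-9-P⇒9/9-9-T⇒9/9-9-9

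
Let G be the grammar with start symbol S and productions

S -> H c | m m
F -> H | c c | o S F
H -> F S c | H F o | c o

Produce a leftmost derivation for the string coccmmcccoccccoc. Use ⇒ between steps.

S⇒Hc⇒HFoc⇒FScFoc⇒HScFoc⇒coScFoc⇒coHccFoc⇒coHFoccFoc⇒coFScFoccFoc⇒coccScFoccFoc⇒coccmmcFoccFoc⇒coccmmcccoccFoc⇒coccmmcccoccccoc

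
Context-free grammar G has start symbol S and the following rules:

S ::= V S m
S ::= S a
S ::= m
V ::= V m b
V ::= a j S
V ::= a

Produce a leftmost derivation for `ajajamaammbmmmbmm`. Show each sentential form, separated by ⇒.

S ⇒ VSm   [S ::= V S m]
VSm ⇒ VmbSm   [V ::= V m b]
VmbSm ⇒ ajSmbSm   [V ::= a j S]
ajSmbSm ⇒ ajVSmmbSm   [S ::= V S m]
ajVSmmbSm ⇒ ajVmbSmmbSm   [V ::= V m b]
ajVmbSmmbSm ⇒ ajajSmbSmmbSm   [V ::= a j S]
ajajSmbSmmbSm ⇒ ajajVSmmbSmmbSm   [S ::= V S m]
ajajVSmmbSmmbSm ⇒ ajajaSmmbSmmbSm   [V ::= a]
ajajaSmmbSmmbSm ⇒ ajajaSammbSmmbSm   [S ::= S a]
ajajaSammbSmmbSm ⇒ ajajaSaammbSmmbSm   [S ::= S a]
ajajaSaammbSmmbSm ⇒ ajajamaammbSmmbSm   [S ::= m]
ajajamaammbSmmbSm ⇒ ajajamaammbmmmbSm   [S ::= m]
ajajamaammbmmmbSm ⇒ ajajamaammbmmmbmm   [S ::= m]

S ⇒ VSm ⇒ VmbSm ⇒ ajSmbSm ⇒ ajVSmmbSm ⇒ ajVmbSmmbSm ⇒ ajajSmbSmmbSm ⇒ ajajVSmmbSmmbSm ⇒ ajajaSmmbSmmbSm ⇒ ajajaSammbSmmbSm ⇒ ajajaSaammbSmmbSm ⇒ ajajamaammbSmmbSm ⇒ ajajamaammbmmmbSm ⇒ ajajamaammbmmmbmm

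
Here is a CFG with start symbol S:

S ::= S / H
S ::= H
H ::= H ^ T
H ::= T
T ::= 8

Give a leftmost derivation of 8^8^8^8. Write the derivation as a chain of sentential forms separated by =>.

S => H => H^T => H^T^T => H^T^T^T => T^T^T^T => 8^T^T^T => 8^8^T^T => 8^8^8^T => 8^8^8^8

S => H   [S ::= H]
H => H^T   [H ::= H ^ T]
H^T => H^T^T   [H ::= H ^ T]
H^T^T => H^T^T^T   [H ::= H ^ T]
H^T^T^T => T^T^T^T   [H ::= T]
T^T^T^T => 8^T^T^T   [T ::= 8]
8^T^T^T => 8^8^T^T   [T ::= 8]
8^8^T^T => 8^8^8^T   [T ::= 8]
8^8^8^T => 8^8^8^8   [T ::= 8]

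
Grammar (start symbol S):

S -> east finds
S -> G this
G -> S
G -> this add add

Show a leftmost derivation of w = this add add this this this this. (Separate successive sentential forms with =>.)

S => G this => S this => G this this => S this this => G this this this => S this this this => G this this this this => this add add this this this this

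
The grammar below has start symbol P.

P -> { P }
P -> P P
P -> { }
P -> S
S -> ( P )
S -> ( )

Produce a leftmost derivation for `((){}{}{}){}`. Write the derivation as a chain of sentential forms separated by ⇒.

P⇒PP⇒SP⇒(P)P⇒(PP)P⇒(PPP)P⇒(PPPP)P⇒(SPPP)P⇒(()PPP)P⇒((){}PP)P⇒((){}{}P)P⇒((){}{}{})P⇒((){}{}{}){}

P ⇒ PP   [P -> P P]
PP ⇒ SP   [P -> S]
SP ⇒ (P)P   [S -> ( P )]
(P)P ⇒ (PP)P   [P -> P P]
(PP)P ⇒ (PPP)P   [P -> P P]
(PPP)P ⇒ (PPPP)P   [P -> P P]
(PPPP)P ⇒ (SPPP)P   [P -> S]
(SPPP)P ⇒ (()PPP)P   [S -> ( )]
(()PPP)P ⇒ ((){}PP)P   [P -> { }]
((){}PP)P ⇒ ((){}{}P)P   [P -> { }]
((){}{}P)P ⇒ ((){}{}{})P   [P -> { }]
((){}{}{})P ⇒ ((){}{}{}){}   [P -> { }]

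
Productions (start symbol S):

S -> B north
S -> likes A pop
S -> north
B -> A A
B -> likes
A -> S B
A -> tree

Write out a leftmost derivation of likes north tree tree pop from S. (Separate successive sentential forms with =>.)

S => likes A pop   [S -> likes A pop]
likes A pop => likes S B pop   [A -> S B]
likes S B pop => likes north B pop   [S -> north]
likes north B pop => likes north A A pop   [B -> A A]
likes north A A pop => likes north tree A pop   [A -> tree]
likes north tree A pop => likes north tree tree pop   [A -> tree]

S => likes A pop => likes S B pop => likes north B pop => likes north A A pop => likes north tree A pop => likes north tree tree pop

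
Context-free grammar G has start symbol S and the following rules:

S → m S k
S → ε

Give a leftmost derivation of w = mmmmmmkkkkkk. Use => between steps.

S => mSk   [S → m S k]
mSk => mmSkk   [S → m S k]
mmSkk => mmmSkkk   [S → m S k]
mmmSkkk => mmmmSkkkk   [S → m S k]
mmmmSkkkk => mmmmmSkkkkk   [S → m S k]
mmmmmSkkkkk => mmmmmmSkkkkkk   [S → m S k]
mmmmmmSkkkkkk => mmmmmmkkkkkk   [S → ε]

S => mSk => mmSkk => mmmSkkk => mmmmSkkkk => mmmmmSkkkkk => mmmmmmSkkkkkk => mmmmmmkkkkkk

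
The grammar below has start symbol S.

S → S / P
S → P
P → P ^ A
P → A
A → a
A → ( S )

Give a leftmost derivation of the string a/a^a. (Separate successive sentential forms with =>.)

S => S/P => P/P => A/P => a/P => a/P^A => a/A^A => a/a^A => a/a^a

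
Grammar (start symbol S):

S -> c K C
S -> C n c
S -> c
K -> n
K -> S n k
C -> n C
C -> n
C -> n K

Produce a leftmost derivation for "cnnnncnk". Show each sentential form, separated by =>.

S => cKC => cnC => cnnK => cnnSnk => cnnCncnk => cnnnncnk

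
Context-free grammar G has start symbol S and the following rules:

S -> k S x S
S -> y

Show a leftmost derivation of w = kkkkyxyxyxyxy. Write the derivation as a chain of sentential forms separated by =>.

S => kSxS => kkSxSxS => kkkSxSxSxS => kkkkSxSxSxSxS => kkkkyxSxSxSxS => kkkkyxyxSxSxS => kkkkyxyxyxSxS => kkkkyxyxyxyxS => kkkkyxyxyxyxy

S => kSxS   [S -> k S x S]
kSxS => kkSxSxS   [S -> k S x S]
kkSxSxS => kkkSxSxSxS   [S -> k S x S]
kkkSxSxSxS => kkkkSxSxSxSxS   [S -> k S x S]
kkkkSxSxSxSxS => kkkkyxSxSxSxS   [S -> y]
kkkkyxSxSxSxS => kkkkyxyxSxSxS   [S -> y]
kkkkyxyxSxSxS => kkkkyxyxyxSxS   [S -> y]
kkkkyxyxyxSxS => kkkkyxyxyxyxS   [S -> y]
kkkkyxyxyxyxS => kkkkyxyxyxyxy   [S -> y]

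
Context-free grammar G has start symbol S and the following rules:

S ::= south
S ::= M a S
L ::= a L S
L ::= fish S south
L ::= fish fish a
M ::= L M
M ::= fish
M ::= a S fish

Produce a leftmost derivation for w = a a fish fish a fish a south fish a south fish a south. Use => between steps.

S => M a S => a S fish a S => a M a S fish a S => a L M a S fish a S => a a L S M a S fish a S => a a fish fish a S M a S fish a S => a a fish fish a M a S M a S fish a S => a a fish fish a fish a S M a S fish a S => a a fish fish a fish a south M a S fish a S => a a fish fish a fish a south fish a S fish a S => a a fish fish a fish a south fish a south fish a S => a a fish fish a fish a south fish a south fish a south

S => M a S   [S ::= M a S]
M a S => a S fish a S   [M ::= a S fish]
a S fish a S => a M a S fish a S   [S ::= M a S]
a M a S fish a S => a L M a S fish a S   [M ::= L M]
a L M a S fish a S => a a L S M a S fish a S   [L ::= a L S]
a a L S M a S fish a S => a a fish fish a S M a S fish a S   [L ::= fish fish a]
a a fish fish a S M a S fish a S => a a fish fish a M a S M a S fish a S   [S ::= M a S]
a a fish fish a M a S M a S fish a S => a a fish fish a fish a S M a S fish a S   [M ::= fish]
a a fish fish a fish a S M a S fish a S => a a fish fish a fish a south M a S fish a S   [S ::= south]
a a fish fish a fish a south M a S fish a S => a a fish fish a fish a south fish a S fish a S   [M ::= fish]
a a fish fish a fish a south fish a S fish a S => a a fish fish a fish a south fish a south fish a S   [S ::= south]
a a fish fish a fish a south fish a south fish a S => a a fish fish a fish a south fish a south fish a south   [S ::= south]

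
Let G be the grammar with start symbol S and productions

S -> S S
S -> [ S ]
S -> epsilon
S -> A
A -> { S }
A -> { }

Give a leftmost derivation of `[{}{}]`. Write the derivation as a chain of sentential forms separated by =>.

S=>SS=>[S]S=>[SS]S=>[SSS]S=>[ASS]S=>[{}SS]S=>[{}AS]S=>[{}{}S]S=>[{}{}]S=>[{}{}]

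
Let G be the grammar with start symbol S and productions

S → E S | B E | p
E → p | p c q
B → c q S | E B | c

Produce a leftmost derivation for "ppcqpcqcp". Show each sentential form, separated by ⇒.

S ⇒ BE ⇒ EBE ⇒ pBE ⇒ pEBE ⇒ ppcqBE ⇒ ppcqEBE ⇒ ppcqpcqBE ⇒ ppcqpcqcE ⇒ ppcqpcqcp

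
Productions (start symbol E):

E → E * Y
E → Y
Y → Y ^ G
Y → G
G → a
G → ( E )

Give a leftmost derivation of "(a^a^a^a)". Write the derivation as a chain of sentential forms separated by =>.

E => Y   [E → Y]
Y => G   [Y → G]
G => (E)   [G → ( E )]
(E) => (Y)   [E → Y]
(Y) => (Y^G)   [Y → Y ^ G]
(Y^G) => (Y^G^G)   [Y → Y ^ G]
(Y^G^G) => (Y^G^G^G)   [Y → Y ^ G]
(Y^G^G^G) => (G^G^G^G)   [Y → G]
(G^G^G^G) => (a^G^G^G)   [G → a]
(a^G^G^G) => (a^a^G^G)   [G → a]
(a^a^G^G) => (a^a^a^G)   [G → a]
(a^a^a^G) => (a^a^a^a)   [G → a]

E => Y => G => (E) => (Y) => (Y^G) => (Y^G^G) => (Y^G^G^G) => (G^G^G^G) => (a^G^G^G) => (a^a^G^G) => (a^a^a^G) => (a^a^a^a)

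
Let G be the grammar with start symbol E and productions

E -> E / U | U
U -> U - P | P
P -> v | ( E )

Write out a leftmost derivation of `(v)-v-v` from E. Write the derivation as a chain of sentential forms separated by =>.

E => U   [E -> U]
U => U-P   [U -> U - P]
U-P => U-P-P   [U -> U - P]
U-P-P => P-P-P   [U -> P]
P-P-P => (E)-P-P   [P -> ( E )]
(E)-P-P => (U)-P-P   [E -> U]
(U)-P-P => (P)-P-P   [U -> P]
(P)-P-P => (v)-P-P   [P -> v]
(v)-P-P => (v)-v-P   [P -> v]
(v)-v-P => (v)-v-v   [P -> v]

E=>U=>U-P=>U-P-P=>P-P-P=>(E)-P-P=>(U)-P-P=>(P)-P-P=>(v)-P-P=>(v)-v-P=>(v)-v-v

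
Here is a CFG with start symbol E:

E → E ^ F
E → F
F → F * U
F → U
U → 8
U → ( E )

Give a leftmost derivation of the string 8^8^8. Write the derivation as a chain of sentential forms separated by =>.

E => E^F   [E → E ^ F]
E^F => E^F^F   [E → E ^ F]
E^F^F => F^F^F   [E → F]
F^F^F => U^F^F   [F → U]
U^F^F => 8^F^F   [U → 8]
8^F^F => 8^U^F   [F → U]
8^U^F => 8^8^F   [U → 8]
8^8^F => 8^8^U   [F → U]
8^8^U => 8^8^8   [U → 8]

E=>E^F=>E^F^F=>F^F^F=>U^F^F=>8^F^F=>8^U^F=>8^8^F=>8^8^U=>8^8^8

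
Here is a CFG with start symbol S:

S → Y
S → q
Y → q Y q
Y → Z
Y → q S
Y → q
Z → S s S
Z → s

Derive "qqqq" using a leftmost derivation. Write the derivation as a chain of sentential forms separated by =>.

S=>Y=>qS=>qY=>qqYq=>qqqq

S => Y   [S → Y]
Y => qS   [Y → q S]
qS => qY   [S → Y]
qY => qqYq   [Y → q Y q]
qqYq => qqqq   [Y → q]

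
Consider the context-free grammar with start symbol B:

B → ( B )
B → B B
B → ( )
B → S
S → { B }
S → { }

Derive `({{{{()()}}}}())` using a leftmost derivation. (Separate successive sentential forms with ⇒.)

B ⇒ (B)   [B → ( B )]
(B) ⇒ (BB)   [B → B B]
(BB) ⇒ (SB)   [B → S]
(SB) ⇒ ({B}B)   [S → { B }]
({B}B) ⇒ ({S}B)   [B → S]
({S}B) ⇒ ({{B}}B)   [S → { B }]
({{B}}B) ⇒ ({{S}}B)   [B → S]
({{S}}B) ⇒ ({{{B}}}B)   [S → { B }]
({{{B}}}B) ⇒ ({{{S}}}B)   [B → S]
({{{S}}}B) ⇒ ({{{{B}}}}B)   [S → { B }]
({{{{B}}}}B) ⇒ ({{{{BB}}}}B)   [B → B B]
({{{{BB}}}}B) ⇒ ({{{{()B}}}}B)   [B → ( )]
({{{{()B}}}}B) ⇒ ({{{{()()}}}}B)   [B → ( )]
({{{{()()}}}}B) ⇒ ({{{{()()}}}}())   [B → ( )]

B⇒(B)⇒(BB)⇒(SB)⇒({B}B)⇒({S}B)⇒({{B}}B)⇒({{S}}B)⇒({{{B}}}B)⇒({{{S}}}B)⇒({{{{B}}}}B)⇒({{{{BB}}}}B)⇒({{{{()B}}}}B)⇒({{{{()()}}}}B)⇒({{{{()()}}}}())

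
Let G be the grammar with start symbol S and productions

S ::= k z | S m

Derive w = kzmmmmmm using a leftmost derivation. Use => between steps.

S => Sm   [S ::= S m]
Sm => Smm   [S ::= S m]
Smm => Smmm   [S ::= S m]
Smmm => Smmmm   [S ::= S m]
Smmmm => Smmmmm   [S ::= S m]
Smmmmm => Smmmmmm   [S ::= S m]
Smmmmmm => kzmmmmmm   [S ::= k z]

S => Sm => Smm => Smmm => Smmmm => Smmmmm => Smmmmmm => kzmmmmmm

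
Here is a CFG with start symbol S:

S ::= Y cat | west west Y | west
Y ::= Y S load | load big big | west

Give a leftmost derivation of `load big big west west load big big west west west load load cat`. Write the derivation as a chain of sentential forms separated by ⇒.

S ⇒ Y cat   [S ::= Y cat]
Y cat ⇒ Y S load cat   [Y ::= Y S load]
Y S load cat ⇒ load big big S load cat   [Y ::= load big big]
load big big S load cat ⇒ load big big west west Y load cat   [S ::= west west Y]
load big big west west Y load cat ⇒ load big big west west Y S load load cat   [Y ::= Y S load]
load big big west west Y S load load cat ⇒ load big big west west load big big S load load cat   [Y ::= load big big]
load big big west west load big big S load load cat ⇒ load big big west west load big big west west Y load load cat   [S ::= west west Y]
load big big west west load big big west west Y load load cat ⇒ load big big west west load big big west west west load load cat   [Y ::= west]

S ⇒ Y cat ⇒ Y S load cat ⇒ load big big S load cat ⇒ load big big west west Y load cat ⇒ load big big west west Y S load load cat ⇒ load big big west west load big big S load load cat ⇒ load big big west west load big big west west Y load load cat ⇒ load big big west west load big big west west west load load cat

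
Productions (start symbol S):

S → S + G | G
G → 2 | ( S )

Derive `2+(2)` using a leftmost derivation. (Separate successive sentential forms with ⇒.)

S ⇒ S+G ⇒ G+G ⇒ 2+G ⇒ 2+(S) ⇒ 2+(G) ⇒ 2+(2)

S ⇒ S+G   [S → S + G]
S+G ⇒ G+G   [S → G]
G+G ⇒ 2+G   [G → 2]
2+G ⇒ 2+(S)   [G → ( S )]
2+(S) ⇒ 2+(G)   [S → G]
2+(G) ⇒ 2+(2)   [G → 2]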